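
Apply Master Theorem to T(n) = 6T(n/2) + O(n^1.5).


a=6, b=2, c=1.5. log_2(6)=2.585 > c=1.5. Case 1: O(n^log_b(a)) = O(n^2.585)
Complexity: O(n^2.585)


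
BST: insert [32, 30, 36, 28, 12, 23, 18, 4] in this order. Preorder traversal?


Root = 32; build tree by BST insertion.
Preorder traversal: [32, 30, 28, 12, 4, 23, 18, 36]


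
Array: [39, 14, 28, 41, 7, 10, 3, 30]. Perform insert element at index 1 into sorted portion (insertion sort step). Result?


After one pass: [14, 39, 28, 41, 7, 10, 3, 30]


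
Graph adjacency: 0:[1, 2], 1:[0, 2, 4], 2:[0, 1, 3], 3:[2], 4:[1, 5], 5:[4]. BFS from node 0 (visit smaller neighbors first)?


BFS queue: start with [0]
Visit order: [0, 1, 2, 4, 3, 5]


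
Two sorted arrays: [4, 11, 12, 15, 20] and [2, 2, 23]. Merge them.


Compare heads, take smaller each step.
Merged: [2, 2, 4, 11, 12, 15, 20, 23]


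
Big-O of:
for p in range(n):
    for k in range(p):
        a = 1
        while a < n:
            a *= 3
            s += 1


Per nesting level: O(n) * O(n) [triangular over p] * O(log n) = O(n^2 log n)
Complexity: O(n^2 log n)


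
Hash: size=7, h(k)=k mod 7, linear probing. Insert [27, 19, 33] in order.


Insertions: 27->slot 6; 19->slot 5; 33->slot 0
Table: [33, None, None, None, None, 19, 27]


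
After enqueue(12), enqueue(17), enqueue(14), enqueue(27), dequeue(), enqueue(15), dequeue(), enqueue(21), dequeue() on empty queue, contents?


enqueue(12) -> [12]
enqueue(17) -> [12, 17]
enqueue(14) -> [12, 17, 14]
enqueue(27) -> [12, 17, 14, 27]
dequeue() returns 12 -> [17, 14, 27]
enqueue(15) -> [17, 14, 27, 15]
dequeue() returns 17 -> [14, 27, 15]
enqueue(21) -> [14, 27, 15, 21]
dequeue() returns 14 -> [27, 15, 21]
Final queue (front to back): [27, 15, 21]


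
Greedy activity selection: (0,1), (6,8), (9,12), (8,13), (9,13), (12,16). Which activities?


Greedy: pick earliest-ending, then skip overlaps.
Selected (4 activities): [(0, 1), (6, 8), (9, 12), (12, 16)]


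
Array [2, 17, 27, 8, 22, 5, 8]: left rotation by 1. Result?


Left rotate by 1: [17, 27, 8, 22, 5, 8, 2]


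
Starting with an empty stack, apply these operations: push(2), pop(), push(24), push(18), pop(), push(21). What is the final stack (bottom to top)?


push(2) -> [2]
pop() returns 2 -> []
push(24) -> [24]
push(18) -> [24, 18]
pop() returns 18 -> [24]
push(21) -> [24, 21]
Final stack (bottom to top): [24, 21]


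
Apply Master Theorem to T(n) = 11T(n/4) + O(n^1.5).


a=11, b=4, c=1.5. log_4(11)=1.730 > c=1.5. Case 1: O(n^log_b(a)) = O(n^1.730)
Complexity: O(n^1.730)


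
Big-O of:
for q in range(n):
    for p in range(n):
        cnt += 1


Per nesting level: O(n) * O(n) = O(n^2)
Complexity: O(n^2)


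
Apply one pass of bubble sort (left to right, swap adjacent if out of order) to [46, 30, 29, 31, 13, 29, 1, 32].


After one pass: [30, 29, 31, 13, 29, 1, 32, 46]


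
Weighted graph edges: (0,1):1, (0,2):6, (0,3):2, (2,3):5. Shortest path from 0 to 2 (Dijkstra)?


Dijkstra from 0:
Distances: {0: 0, 1: 1, 2: 6, 3: 2}
Shortest distance to 2 = 6, path = [0, 2]


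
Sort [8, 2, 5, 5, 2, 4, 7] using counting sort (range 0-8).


Count array: [0, 0, 2, 0, 1, 2, 0, 1, 1]
Reconstruct: [2, 2, 4, 5, 5, 7, 8]


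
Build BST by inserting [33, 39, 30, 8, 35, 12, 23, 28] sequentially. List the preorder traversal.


Root = 33; build tree by BST insertion.
Preorder traversal: [33, 30, 8, 12, 23, 28, 39, 35]


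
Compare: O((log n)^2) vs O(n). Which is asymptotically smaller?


polylogarithmic grows slower than linear
O((log n)^2) is asymptotically smaller; O(n) grows faster


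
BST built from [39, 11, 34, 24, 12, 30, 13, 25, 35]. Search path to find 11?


BST root = 39
Search for 11: compare at each node
Path: [39, 11]


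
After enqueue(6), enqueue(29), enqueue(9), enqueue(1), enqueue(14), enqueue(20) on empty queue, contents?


enqueue(6) -> [6]
enqueue(29) -> [6, 29]
enqueue(9) -> [6, 29, 9]
enqueue(1) -> [6, 29, 9, 1]
enqueue(14) -> [6, 29, 9, 1, 14]
enqueue(20) -> [6, 29, 9, 1, 14, 20]
Final queue (front to back): [6, 29, 9, 1, 14, 20]


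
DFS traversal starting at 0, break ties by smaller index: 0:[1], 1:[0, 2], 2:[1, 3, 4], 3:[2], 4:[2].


DFS stack-based: start with [0]
Visit order: [0, 1, 2, 3, 4]


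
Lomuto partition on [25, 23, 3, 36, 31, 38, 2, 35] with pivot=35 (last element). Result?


Elements <= 35 go left of pivot.
Result: [25, 23, 3, 31, 2, 35, 36, 38], pivot at index 5


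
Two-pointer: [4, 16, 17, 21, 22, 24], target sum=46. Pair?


Two pointers: lo=0, hi=5
Found pair: (22, 24) summing to 46


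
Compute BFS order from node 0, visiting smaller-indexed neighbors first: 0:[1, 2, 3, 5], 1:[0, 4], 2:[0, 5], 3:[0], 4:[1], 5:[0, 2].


BFS queue: start with [0]
Visit order: [0, 1, 2, 3, 5, 4]


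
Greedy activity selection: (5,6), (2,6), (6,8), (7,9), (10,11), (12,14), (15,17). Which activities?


Greedy: pick earliest-ending, then skip overlaps.
Selected (5 activities): [(5, 6), (6, 8), (10, 11), (12, 14), (15, 17)]


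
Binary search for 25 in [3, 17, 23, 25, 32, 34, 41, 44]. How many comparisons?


Search for 25:
[0,7] mid=3 arr[3]=25
Total: 1 comparisons


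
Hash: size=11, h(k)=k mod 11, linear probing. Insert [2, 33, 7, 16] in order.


Insertions: 2->slot 2; 33->slot 0; 7->slot 7; 16->slot 5
Table: [33, None, 2, None, None, 16, None, 7, None, None, None]


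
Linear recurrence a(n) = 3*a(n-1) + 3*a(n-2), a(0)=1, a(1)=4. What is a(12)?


Build bottom-up:
...a(10)=641520, a(11)=2432187, a(12)=3*2432187+3*641520=9221121


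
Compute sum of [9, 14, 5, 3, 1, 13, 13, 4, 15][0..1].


Prefix sums: [0, 9, 23, 28, 31, 32, 45, 58, 62, 77]
Sum[0..1] = prefix[2] - prefix[0] = 23 - 0 = 23


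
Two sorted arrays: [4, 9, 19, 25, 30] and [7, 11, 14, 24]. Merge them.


Compare heads, take smaller each step.
Merged: [4, 7, 9, 11, 14, 19, 24, 25, 30]


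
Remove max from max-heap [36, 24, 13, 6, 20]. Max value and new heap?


Max = 36
Replace root with last, heapify down
Resulting heap: [24, 20, 13, 6]


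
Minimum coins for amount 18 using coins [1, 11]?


dp[0]=0; dp[i]=1+min(dp[i-c] for c in coins)
...dp[13]=3, dp[14]=4, dp[15]=5, dp[16]=6, dp[17]=7, dp[18]=8
Minimum coins for 18 = 8


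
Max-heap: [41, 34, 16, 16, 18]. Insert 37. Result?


Append 37: [41, 34, 16, 16, 18, 37]
Bubble up: swap idx 5(37) with idx 2(16)
Result: [41, 34, 37, 16, 18, 16]


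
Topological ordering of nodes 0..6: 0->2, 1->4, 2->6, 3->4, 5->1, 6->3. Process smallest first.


Kahn's algorithm, process smallest node first
Order: [0, 2, 5, 1, 6, 3, 4]


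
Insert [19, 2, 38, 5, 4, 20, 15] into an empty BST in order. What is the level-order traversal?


Root = 19; build tree by BST insertion.
Level-Order traversal: [19, 2, 38, 5, 20, 4, 15]


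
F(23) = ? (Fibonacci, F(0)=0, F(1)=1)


F(n)=F(n-1)+F(n-2)
...F(21)=10946, F(22)=17711, F(23)=28657


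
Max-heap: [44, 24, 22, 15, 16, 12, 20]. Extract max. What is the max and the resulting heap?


Max = 44
Replace root with last, heapify down
Resulting heap: [24, 20, 22, 15, 16, 12]


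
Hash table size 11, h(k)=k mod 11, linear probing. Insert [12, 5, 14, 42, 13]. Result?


Insertions: 12->slot 1; 5->slot 5; 14->slot 3; 42->slot 9; 13->slot 2
Table: [None, 12, 13, 14, None, 5, None, None, None, 42, None]


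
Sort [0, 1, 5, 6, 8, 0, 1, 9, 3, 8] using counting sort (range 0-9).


Count array: [2, 2, 0, 1, 0, 1, 1, 0, 2, 1]
Reconstruct: [0, 0, 1, 1, 3, 5, 6, 8, 8, 9]


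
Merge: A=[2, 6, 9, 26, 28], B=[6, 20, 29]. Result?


Compare heads, take smaller each step.
Merged: [2, 6, 6, 9, 20, 26, 28, 29]


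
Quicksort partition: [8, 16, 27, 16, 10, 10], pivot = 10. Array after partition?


Elements <= 10 go left of pivot.
Result: [8, 10, 10, 16, 16, 27], pivot at index 2


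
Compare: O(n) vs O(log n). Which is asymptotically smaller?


logarithmic grows slower than linear
O(log n) is asymptotically smaller; O(n) grows faster


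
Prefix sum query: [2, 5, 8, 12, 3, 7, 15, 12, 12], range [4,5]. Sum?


Prefix sums: [0, 2, 7, 15, 27, 30, 37, 52, 64, 76]
Sum[4..5] = prefix[6] - prefix[4] = 37 - 27 = 10


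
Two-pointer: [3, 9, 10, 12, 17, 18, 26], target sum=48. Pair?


Two pointers: lo=0, hi=6
No pair sums to 48


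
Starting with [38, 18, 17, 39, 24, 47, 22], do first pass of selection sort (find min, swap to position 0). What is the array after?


After one pass: [17, 18, 38, 39, 24, 47, 22]


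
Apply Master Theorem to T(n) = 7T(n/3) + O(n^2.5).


a=7, b=3, c=2.5. log_3(7)=1.771 < c=2.5. Case 3: O(n^c) = O(n^2.500)
Complexity: O(n^2.500)


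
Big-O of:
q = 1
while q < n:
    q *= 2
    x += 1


Per nesting level: O(log n) = O(log n)
Complexity: O(log n)


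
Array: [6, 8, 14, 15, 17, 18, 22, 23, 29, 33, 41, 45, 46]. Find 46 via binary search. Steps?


Search for 46:
[0,12] mid=6 arr[6]=22
[7,12] mid=9 arr[9]=33
[10,12] mid=11 arr[11]=45
[12,12] mid=12 arr[12]=46
Total: 4 comparisons


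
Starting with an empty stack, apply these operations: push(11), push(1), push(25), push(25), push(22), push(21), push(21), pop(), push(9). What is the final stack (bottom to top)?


push(11) -> [11]
push(1) -> [11, 1]
push(25) -> [11, 1, 25]
push(25) -> [11, 1, 25, 25]
push(22) -> [11, 1, 25, 25, 22]
push(21) -> [11, 1, 25, 25, 22, 21]
push(21) -> [11, 1, 25, 25, 22, 21, 21]
pop() returns 21 -> [11, 1, 25, 25, 22, 21]
push(9) -> [11, 1, 25, 25, 22, 21, 9]
Final stack (bottom to top): [11, 1, 25, 25, 22, 21, 9]


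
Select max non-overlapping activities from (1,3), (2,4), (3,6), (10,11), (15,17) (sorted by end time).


Greedy: pick earliest-ending, then skip overlaps.
Selected (4 activities): [(1, 3), (3, 6), (10, 11), (15, 17)]


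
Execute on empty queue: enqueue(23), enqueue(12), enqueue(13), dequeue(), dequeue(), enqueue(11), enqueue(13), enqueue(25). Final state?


enqueue(23) -> [23]
enqueue(12) -> [23, 12]
enqueue(13) -> [23, 12, 13]
dequeue() returns 23 -> [12, 13]
dequeue() returns 12 -> [13]
enqueue(11) -> [13, 11]
enqueue(13) -> [13, 11, 13]
enqueue(25) -> [13, 11, 13, 25]
Final queue (front to back): [13, 11, 13, 25]


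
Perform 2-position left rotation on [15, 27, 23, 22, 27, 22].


Left rotate by 2: [23, 22, 27, 22, 15, 27]


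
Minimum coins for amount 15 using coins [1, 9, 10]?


dp[0]=0; dp[i]=1+min(dp[i-c] for c in coins)
...dp[10]=1, dp[11]=2, dp[12]=3, dp[13]=4, dp[14]=5, dp[15]=6
Minimum coins for 15 = 6


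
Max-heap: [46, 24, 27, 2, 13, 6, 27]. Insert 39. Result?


Append 39: [46, 24, 27, 2, 13, 6, 27, 39]
Bubble up: swap idx 7(39) with idx 3(2); swap idx 3(39) with idx 1(24)
Result: [46, 39, 27, 24, 13, 6, 27, 2]


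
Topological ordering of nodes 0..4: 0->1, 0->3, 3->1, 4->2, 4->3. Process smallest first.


Kahn's algorithm, process smallest node first
Order: [0, 4, 2, 3, 1]


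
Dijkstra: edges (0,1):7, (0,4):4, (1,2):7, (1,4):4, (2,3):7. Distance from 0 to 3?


Dijkstra from 0:
Distances: {0: 0, 1: 7, 2: 14, 3: 21, 4: 4}
Shortest distance to 3 = 21, path = [0, 1, 2, 3]


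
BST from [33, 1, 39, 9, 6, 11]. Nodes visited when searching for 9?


BST root = 33
Search for 9: compare at each node
Path: [33, 1, 9]


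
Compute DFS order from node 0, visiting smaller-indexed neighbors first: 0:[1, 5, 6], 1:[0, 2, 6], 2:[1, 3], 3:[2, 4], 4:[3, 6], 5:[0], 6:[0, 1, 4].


DFS stack-based: start with [0]
Visit order: [0, 1, 2, 3, 4, 6, 5]


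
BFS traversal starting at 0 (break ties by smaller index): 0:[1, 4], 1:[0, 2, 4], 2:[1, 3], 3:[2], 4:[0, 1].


BFS queue: start with [0]
Visit order: [0, 1, 4, 2, 3]


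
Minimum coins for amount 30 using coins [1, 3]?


dp[0]=0; dp[i]=1+min(dp[i-c] for c in coins)
...dp[25]=9, dp[26]=10, dp[27]=9, dp[28]=10, dp[29]=11, dp[30]=10
Minimum coins for 30 = 10


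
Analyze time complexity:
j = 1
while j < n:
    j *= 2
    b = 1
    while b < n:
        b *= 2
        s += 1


Per nesting level: O(log n) * O(log n) = O((log n)^2)
Complexity: O((log n)^2)


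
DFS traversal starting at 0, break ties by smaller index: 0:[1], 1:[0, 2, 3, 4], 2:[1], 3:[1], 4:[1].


DFS stack-based: start with [0]
Visit order: [0, 1, 2, 3, 4]


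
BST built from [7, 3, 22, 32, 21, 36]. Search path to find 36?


BST root = 7
Search for 36: compare at each node
Path: [7, 22, 32, 36]


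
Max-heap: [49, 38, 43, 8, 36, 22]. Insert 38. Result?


Append 38: [49, 38, 43, 8, 36, 22, 38]
Bubble up: no swaps needed
Result: [49, 38, 43, 8, 36, 22, 38]


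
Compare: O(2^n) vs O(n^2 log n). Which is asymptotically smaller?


n^2 log n grows slower than exponential
O(n^2 log n) is asymptotically smaller; O(2^n) grows faster


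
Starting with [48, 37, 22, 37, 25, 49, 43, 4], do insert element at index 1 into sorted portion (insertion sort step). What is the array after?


After one pass: [37, 48, 22, 37, 25, 49, 43, 4]


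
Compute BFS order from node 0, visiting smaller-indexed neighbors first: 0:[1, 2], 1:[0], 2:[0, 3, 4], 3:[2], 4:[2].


BFS queue: start with [0]
Visit order: [0, 1, 2, 3, 4]


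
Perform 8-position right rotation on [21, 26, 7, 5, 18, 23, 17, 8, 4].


Right rotate by 8: [26, 7, 5, 18, 23, 17, 8, 4, 21]


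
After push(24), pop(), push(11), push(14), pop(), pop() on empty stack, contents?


push(24) -> [24]
pop() returns 24 -> []
push(11) -> [11]
push(14) -> [11, 14]
pop() returns 14 -> [11]
pop() returns 11 -> []
Final stack (bottom to top): []


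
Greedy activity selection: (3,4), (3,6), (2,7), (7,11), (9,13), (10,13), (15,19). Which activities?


Greedy: pick earliest-ending, then skip overlaps.
Selected (3 activities): [(3, 4), (7, 11), (15, 19)]


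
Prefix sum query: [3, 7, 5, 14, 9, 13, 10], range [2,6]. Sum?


Prefix sums: [0, 3, 10, 15, 29, 38, 51, 61]
Sum[2..6] = prefix[7] - prefix[2] = 61 - 10 = 51


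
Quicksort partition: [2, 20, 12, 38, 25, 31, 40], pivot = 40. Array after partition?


Elements <= 40 go left of pivot.
Result: [2, 20, 12, 38, 25, 31, 40], pivot at index 6


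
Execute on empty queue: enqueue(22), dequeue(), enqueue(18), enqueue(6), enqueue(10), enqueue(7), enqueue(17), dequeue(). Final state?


enqueue(22) -> [22]
dequeue() returns 22 -> []
enqueue(18) -> [18]
enqueue(6) -> [18, 6]
enqueue(10) -> [18, 6, 10]
enqueue(7) -> [18, 6, 10, 7]
enqueue(17) -> [18, 6, 10, 7, 17]
dequeue() returns 18 -> [6, 10, 7, 17]
Final queue (front to back): [6, 10, 7, 17]


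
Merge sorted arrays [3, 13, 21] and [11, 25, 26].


Compare heads, take smaller each step.
Merged: [3, 11, 13, 21, 25, 26]


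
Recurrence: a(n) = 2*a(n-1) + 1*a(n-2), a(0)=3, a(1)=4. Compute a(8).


Build bottom-up:
...a(6)=367, a(7)=886, a(8)=2*886+1*367=2139


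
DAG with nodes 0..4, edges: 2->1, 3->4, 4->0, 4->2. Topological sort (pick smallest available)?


Kahn's algorithm, process smallest node first
Order: [3, 4, 0, 2, 1]


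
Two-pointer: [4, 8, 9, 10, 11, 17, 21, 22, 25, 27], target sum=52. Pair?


Two pointers: lo=0, hi=9
Found pair: (25, 27) summing to 52


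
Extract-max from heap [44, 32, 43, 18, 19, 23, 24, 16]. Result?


Max = 44
Replace root with last, heapify down
Resulting heap: [43, 32, 24, 18, 19, 23, 16]


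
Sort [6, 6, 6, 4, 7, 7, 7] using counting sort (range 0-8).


Count array: [0, 0, 0, 0, 1, 0, 3, 3, 0]
Reconstruct: [4, 6, 6, 6, 7, 7, 7]


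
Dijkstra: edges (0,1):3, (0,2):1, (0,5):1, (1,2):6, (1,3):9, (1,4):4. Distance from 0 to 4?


Dijkstra from 0:
Distances: {0: 0, 1: 3, 2: 1, 3: 12, 4: 7, 5: 1}
Shortest distance to 4 = 7, path = [0, 1, 4]


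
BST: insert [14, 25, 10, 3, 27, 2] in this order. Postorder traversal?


Root = 14; build tree by BST insertion.
Postorder traversal: [2, 3, 10, 27, 25, 14]


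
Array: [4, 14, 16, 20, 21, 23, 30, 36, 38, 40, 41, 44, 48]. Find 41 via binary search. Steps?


Search for 41:
[0,12] mid=6 arr[6]=30
[7,12] mid=9 arr[9]=40
[10,12] mid=11 arr[11]=44
[10,10] mid=10 arr[10]=41
Total: 4 comparisons


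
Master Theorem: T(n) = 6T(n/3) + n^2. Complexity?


a=6, b=3, c=2. log_3(6)=1.631 < c=2. Case 3: O(n^c) = O(n^2)
Complexity: O(n^2)


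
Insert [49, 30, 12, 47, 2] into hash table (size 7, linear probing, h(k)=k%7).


Insertions: 49->slot 0; 30->slot 2; 12->slot 5; 47->slot 6; 2->slot 3
Table: [49, None, 30, 2, None, 12, 47]


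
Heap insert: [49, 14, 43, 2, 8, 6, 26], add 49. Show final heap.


Append 49: [49, 14, 43, 2, 8, 6, 26, 49]
Bubble up: swap idx 7(49) with idx 3(2); swap idx 3(49) with idx 1(14)
Result: [49, 49, 43, 14, 8, 6, 26, 2]


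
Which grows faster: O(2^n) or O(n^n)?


exponential grows slower than n^n
O(2^n) is asymptotically smaller; O(n^n) grows faster


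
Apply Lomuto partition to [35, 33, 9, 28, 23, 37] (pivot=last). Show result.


Elements <= 37 go left of pivot.
Result: [35, 33, 9, 28, 23, 37], pivot at index 5


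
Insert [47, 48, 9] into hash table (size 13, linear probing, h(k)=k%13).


Insertions: 47->slot 8; 48->slot 9; 9->slot 10
Table: [None, None, None, None, None, None, None, None, 47, 48, 9, None, None]


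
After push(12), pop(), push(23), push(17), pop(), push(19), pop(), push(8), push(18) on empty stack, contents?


push(12) -> [12]
pop() returns 12 -> []
push(23) -> [23]
push(17) -> [23, 17]
pop() returns 17 -> [23]
push(19) -> [23, 19]
pop() returns 19 -> [23]
push(8) -> [23, 8]
push(18) -> [23, 8, 18]
Final stack (bottom to top): [23, 8, 18]


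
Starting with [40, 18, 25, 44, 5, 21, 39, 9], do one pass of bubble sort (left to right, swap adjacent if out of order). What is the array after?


After one pass: [18, 25, 40, 5, 21, 39, 9, 44]


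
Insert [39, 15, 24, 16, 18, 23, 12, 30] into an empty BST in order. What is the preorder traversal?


Root = 39; build tree by BST insertion.
Preorder traversal: [39, 15, 12, 24, 16, 18, 23, 30]


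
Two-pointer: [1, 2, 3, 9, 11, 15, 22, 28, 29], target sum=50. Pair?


Two pointers: lo=0, hi=8
Found pair: (22, 28) summing to 50


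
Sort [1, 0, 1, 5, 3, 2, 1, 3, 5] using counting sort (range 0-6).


Count array: [1, 3, 1, 2, 0, 2, 0]
Reconstruct: [0, 1, 1, 1, 2, 3, 3, 5, 5]


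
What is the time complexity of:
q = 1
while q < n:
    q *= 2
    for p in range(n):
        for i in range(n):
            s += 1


Per nesting level: O(log n) * O(n) * O(n) = O(n^2 log n)
Complexity: O(n^2 log n)


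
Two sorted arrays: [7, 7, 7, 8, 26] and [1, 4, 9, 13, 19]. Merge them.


Compare heads, take smaller each step.
Merged: [1, 4, 7, 7, 7, 8, 9, 13, 19, 26]


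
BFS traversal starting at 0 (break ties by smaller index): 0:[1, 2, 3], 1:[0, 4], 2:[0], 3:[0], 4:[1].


BFS queue: start with [0]
Visit order: [0, 1, 2, 3, 4]


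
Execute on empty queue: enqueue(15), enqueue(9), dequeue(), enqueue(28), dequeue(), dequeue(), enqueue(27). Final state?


enqueue(15) -> [15]
enqueue(9) -> [15, 9]
dequeue() returns 15 -> [9]
enqueue(28) -> [9, 28]
dequeue() returns 9 -> [28]
dequeue() returns 28 -> []
enqueue(27) -> [27]
Final queue (front to back): [27]


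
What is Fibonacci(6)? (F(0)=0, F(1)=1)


F(n)=F(n-1)+F(n-2)
...F(4)=3, F(5)=5, F(6)=8


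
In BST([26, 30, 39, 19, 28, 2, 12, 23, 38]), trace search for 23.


BST root = 26
Search for 23: compare at each node
Path: [26, 19, 23]


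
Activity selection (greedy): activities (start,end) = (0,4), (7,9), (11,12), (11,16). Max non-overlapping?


Greedy: pick earliest-ending, then skip overlaps.
Selected (3 activities): [(0, 4), (7, 9), (11, 12)]


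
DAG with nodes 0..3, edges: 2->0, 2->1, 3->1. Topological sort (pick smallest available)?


Kahn's algorithm, process smallest node first
Order: [2, 0, 3, 1]


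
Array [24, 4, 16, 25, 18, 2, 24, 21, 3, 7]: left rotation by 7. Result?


Left rotate by 7: [21, 3, 7, 24, 4, 16, 25, 18, 2, 24]


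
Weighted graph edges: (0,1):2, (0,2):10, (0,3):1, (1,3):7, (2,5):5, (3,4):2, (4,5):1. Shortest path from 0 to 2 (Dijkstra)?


Dijkstra from 0:
Distances: {0: 0, 1: 2, 2: 9, 3: 1, 4: 3, 5: 4}
Shortest distance to 2 = 9, path = [0, 3, 4, 5, 2]


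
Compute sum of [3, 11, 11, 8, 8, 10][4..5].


Prefix sums: [0, 3, 14, 25, 33, 41, 51]
Sum[4..5] = prefix[6] - prefix[4] = 51 - 33 = 18


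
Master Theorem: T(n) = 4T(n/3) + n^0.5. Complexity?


a=4, b=3, c=0.5. log_3(4)=1.262 > c=0.5. Case 1: O(n^log_b(a)) = O(n^1.262)
Complexity: O(n^1.262)


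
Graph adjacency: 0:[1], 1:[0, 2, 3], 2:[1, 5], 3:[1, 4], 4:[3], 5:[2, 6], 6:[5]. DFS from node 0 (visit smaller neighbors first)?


DFS stack-based: start with [0]
Visit order: [0, 1, 2, 5, 6, 3, 4]


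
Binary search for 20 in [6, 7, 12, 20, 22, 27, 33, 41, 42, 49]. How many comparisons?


Search for 20:
[0,9] mid=4 arr[4]=22
[0,3] mid=1 arr[1]=7
[2,3] mid=2 arr[2]=12
[3,3] mid=3 arr[3]=20
Total: 4 comparisons


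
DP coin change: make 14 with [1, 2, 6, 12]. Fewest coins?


dp[0]=0; dp[i]=1+min(dp[i-c] for c in coins)
...dp[9]=3, dp[10]=3, dp[11]=4, dp[12]=1, dp[13]=2, dp[14]=2
Minimum coins for 14 = 2


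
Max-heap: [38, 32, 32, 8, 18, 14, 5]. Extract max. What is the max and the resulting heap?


Max = 38
Replace root with last, heapify down
Resulting heap: [32, 18, 32, 8, 5, 14]


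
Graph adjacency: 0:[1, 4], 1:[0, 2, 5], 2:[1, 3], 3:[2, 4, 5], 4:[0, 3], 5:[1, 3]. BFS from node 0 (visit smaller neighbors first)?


BFS queue: start with [0]
Visit order: [0, 1, 4, 2, 5, 3]


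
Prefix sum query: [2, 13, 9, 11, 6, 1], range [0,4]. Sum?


Prefix sums: [0, 2, 15, 24, 35, 41, 42]
Sum[0..4] = prefix[5] - prefix[0] = 41 - 0 = 41


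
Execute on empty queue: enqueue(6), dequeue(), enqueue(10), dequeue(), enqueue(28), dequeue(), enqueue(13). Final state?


enqueue(6) -> [6]
dequeue() returns 6 -> []
enqueue(10) -> [10]
dequeue() returns 10 -> []
enqueue(28) -> [28]
dequeue() returns 28 -> []
enqueue(13) -> [13]
Final queue (front to back): [13]


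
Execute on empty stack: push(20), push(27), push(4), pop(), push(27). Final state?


push(20) -> [20]
push(27) -> [20, 27]
push(4) -> [20, 27, 4]
pop() returns 4 -> [20, 27]
push(27) -> [20, 27, 27]
Final stack (bottom to top): [20, 27, 27]


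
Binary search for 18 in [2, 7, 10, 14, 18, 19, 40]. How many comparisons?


Search for 18:
[0,6] mid=3 arr[3]=14
[4,6] mid=5 arr[5]=19
[4,4] mid=4 arr[4]=18
Total: 3 comparisons


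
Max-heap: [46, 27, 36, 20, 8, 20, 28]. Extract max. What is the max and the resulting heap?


Max = 46
Replace root with last, heapify down
Resulting heap: [36, 27, 28, 20, 8, 20]


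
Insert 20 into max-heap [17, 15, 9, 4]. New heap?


Append 20: [17, 15, 9, 4, 20]
Bubble up: swap idx 4(20) with idx 1(15); swap idx 1(20) with idx 0(17)
Result: [20, 17, 9, 4, 15]


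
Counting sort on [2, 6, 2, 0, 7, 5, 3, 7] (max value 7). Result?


Count array: [1, 0, 2, 1, 0, 1, 1, 2]
Reconstruct: [0, 2, 2, 3, 5, 6, 7, 7]


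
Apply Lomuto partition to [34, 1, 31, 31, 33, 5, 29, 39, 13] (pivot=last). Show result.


Elements <= 13 go left of pivot.
Result: [1, 5, 13, 31, 33, 34, 29, 39, 31], pivot at index 2


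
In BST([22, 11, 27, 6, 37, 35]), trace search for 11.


BST root = 22
Search for 11: compare at each node
Path: [22, 11]


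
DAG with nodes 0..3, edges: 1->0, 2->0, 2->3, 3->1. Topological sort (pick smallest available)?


Kahn's algorithm, process smallest node first
Order: [2, 3, 1, 0]


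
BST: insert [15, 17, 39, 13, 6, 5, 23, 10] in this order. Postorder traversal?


Root = 15; build tree by BST insertion.
Postorder traversal: [5, 10, 6, 13, 23, 39, 17, 15]


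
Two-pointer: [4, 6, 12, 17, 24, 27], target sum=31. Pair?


Two pointers: lo=0, hi=5
Found pair: (4, 27) summing to 31


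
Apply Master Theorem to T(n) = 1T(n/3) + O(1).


a=1, b=3, c=0. log_3(1)=0 = c=0. Case 2: O(n^c log n) = O(log n)
Complexity: O(log n)


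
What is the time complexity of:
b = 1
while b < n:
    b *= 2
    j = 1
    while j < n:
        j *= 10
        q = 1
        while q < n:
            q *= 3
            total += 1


Per nesting level: O(log n) * O(log n) * O(log n) = O((log n)^3)
Complexity: O((log n)^3)


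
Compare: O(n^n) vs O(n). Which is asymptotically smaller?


linear grows slower than n^n
O(n) is asymptotically smaller; O(n^n) grows faster


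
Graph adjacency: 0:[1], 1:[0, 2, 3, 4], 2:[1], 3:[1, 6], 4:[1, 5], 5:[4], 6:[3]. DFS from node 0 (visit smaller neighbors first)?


DFS stack-based: start with [0]
Visit order: [0, 1, 2, 3, 6, 4, 5]


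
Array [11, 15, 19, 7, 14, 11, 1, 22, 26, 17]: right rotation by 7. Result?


Right rotate by 7: [7, 14, 11, 1, 22, 26, 17, 11, 15, 19]


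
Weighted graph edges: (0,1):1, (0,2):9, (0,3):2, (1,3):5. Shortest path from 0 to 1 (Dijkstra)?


Dijkstra from 0:
Distances: {0: 0, 1: 1, 2: 9, 3: 2}
Shortest distance to 1 = 1, path = [0, 1]


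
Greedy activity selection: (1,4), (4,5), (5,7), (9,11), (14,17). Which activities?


Greedy: pick earliest-ending, then skip overlaps.
Selected (5 activities): [(1, 4), (4, 5), (5, 7), (9, 11), (14, 17)]


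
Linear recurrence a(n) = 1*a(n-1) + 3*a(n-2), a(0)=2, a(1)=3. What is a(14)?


Build bottom-up:
...a(12)=34578, a(13)=79587, a(14)=1*79587+3*34578=183321


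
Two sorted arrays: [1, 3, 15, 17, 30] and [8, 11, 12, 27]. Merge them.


Compare heads, take smaller each step.
Merged: [1, 3, 8, 11, 12, 15, 17, 27, 30]


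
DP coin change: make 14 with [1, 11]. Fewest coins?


dp[0]=0; dp[i]=1+min(dp[i-c] for c in coins)
...dp[9]=9, dp[10]=10, dp[11]=1, dp[12]=2, dp[13]=3, dp[14]=4
Minimum coins for 14 = 4


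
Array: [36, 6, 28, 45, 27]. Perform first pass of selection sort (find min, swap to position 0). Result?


After one pass: [6, 36, 28, 45, 27]


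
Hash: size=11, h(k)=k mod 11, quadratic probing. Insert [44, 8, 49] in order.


Insertions: 44->slot 0; 8->slot 8; 49->slot 5
Table: [44, None, None, None, None, 49, None, None, 8, None, None]


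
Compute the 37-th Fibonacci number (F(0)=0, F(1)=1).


F(n)=F(n-1)+F(n-2)
...F(35)=9227465, F(36)=14930352, F(37)=24157817


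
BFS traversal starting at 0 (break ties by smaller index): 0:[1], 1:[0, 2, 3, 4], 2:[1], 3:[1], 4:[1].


BFS queue: start with [0]
Visit order: [0, 1, 2, 3, 4]


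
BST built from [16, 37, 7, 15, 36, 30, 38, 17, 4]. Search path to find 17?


BST root = 16
Search for 17: compare at each node
Path: [16, 37, 36, 30, 17]


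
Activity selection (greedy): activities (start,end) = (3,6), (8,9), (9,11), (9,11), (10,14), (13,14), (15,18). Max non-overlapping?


Greedy: pick earliest-ending, then skip overlaps.
Selected (5 activities): [(3, 6), (8, 9), (9, 11), (13, 14), (15, 18)]


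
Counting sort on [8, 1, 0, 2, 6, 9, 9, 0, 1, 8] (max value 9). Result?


Count array: [2, 2, 1, 0, 0, 0, 1, 0, 2, 2]
Reconstruct: [0, 0, 1, 1, 2, 6, 8, 8, 9, 9]


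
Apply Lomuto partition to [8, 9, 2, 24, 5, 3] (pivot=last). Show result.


Elements <= 3 go left of pivot.
Result: [2, 3, 8, 24, 5, 9], pivot at index 1


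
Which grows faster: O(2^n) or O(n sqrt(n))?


n^1.5 grows slower than exponential
O(n sqrt(n)) is asymptotically smaller; O(2^n) grows faster


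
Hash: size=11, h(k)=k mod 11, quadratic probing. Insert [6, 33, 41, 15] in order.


Insertions: 6->slot 6; 33->slot 0; 41->slot 8; 15->slot 4
Table: [33, None, None, None, 15, None, 6, None, 41, None, None]


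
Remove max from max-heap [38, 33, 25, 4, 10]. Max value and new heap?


Max = 38
Replace root with last, heapify down
Resulting heap: [33, 10, 25, 4]


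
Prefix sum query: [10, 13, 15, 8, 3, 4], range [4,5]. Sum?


Prefix sums: [0, 10, 23, 38, 46, 49, 53]
Sum[4..5] = prefix[6] - prefix[4] = 53 - 46 = 7


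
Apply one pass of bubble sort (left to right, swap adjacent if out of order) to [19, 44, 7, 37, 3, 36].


After one pass: [19, 7, 37, 3, 36, 44]


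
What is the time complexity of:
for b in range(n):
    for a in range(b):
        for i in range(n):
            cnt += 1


Per nesting level: O(n) * O(n) [triangular over b] * O(n) = O(n^3)
Complexity: O(n^3)


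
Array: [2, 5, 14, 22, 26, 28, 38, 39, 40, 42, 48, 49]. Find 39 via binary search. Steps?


Search for 39:
[0,11] mid=5 arr[5]=28
[6,11] mid=8 arr[8]=40
[6,7] mid=6 arr[6]=38
[7,7] mid=7 arr[7]=39
Total: 4 comparisons


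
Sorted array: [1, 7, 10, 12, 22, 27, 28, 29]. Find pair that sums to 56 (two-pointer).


Two pointers: lo=0, hi=7
Found pair: (27, 29) summing to 56


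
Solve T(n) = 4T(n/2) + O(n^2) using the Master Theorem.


a=4, b=2, c=2. log_2(4)=2 = c=2. Case 2: O(n^c log n) = O(n^2 log n)
Complexity: O(n^2 log n)


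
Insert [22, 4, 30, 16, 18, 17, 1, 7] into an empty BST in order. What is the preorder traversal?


Root = 22; build tree by BST insertion.
Preorder traversal: [22, 4, 1, 16, 7, 18, 17, 30]


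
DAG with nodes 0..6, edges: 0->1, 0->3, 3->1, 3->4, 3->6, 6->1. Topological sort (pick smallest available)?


Kahn's algorithm, process smallest node first
Order: [0, 2, 3, 4, 5, 6, 1]


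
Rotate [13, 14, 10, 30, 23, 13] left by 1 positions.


Left rotate by 1: [14, 10, 30, 23, 13, 13]


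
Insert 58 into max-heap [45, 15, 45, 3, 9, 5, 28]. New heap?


Append 58: [45, 15, 45, 3, 9, 5, 28, 58]
Bubble up: swap idx 7(58) with idx 3(3); swap idx 3(58) with idx 1(15); swap idx 1(58) with idx 0(45)
Result: [58, 45, 45, 15, 9, 5, 28, 3]


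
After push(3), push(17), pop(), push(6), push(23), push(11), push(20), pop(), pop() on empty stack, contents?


push(3) -> [3]
push(17) -> [3, 17]
pop() returns 17 -> [3]
push(6) -> [3, 6]
push(23) -> [3, 6, 23]
push(11) -> [3, 6, 23, 11]
push(20) -> [3, 6, 23, 11, 20]
pop() returns 20 -> [3, 6, 23, 11]
pop() returns 11 -> [3, 6, 23]
Final stack (bottom to top): [3, 6, 23]


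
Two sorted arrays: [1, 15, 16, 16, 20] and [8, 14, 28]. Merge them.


Compare heads, take smaller each step.
Merged: [1, 8, 14, 15, 16, 16, 20, 28]


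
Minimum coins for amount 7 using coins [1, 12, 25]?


dp[0]=0; dp[i]=1+min(dp[i-c] for c in coins)
...dp[2]=2, dp[3]=3, dp[4]=4, dp[5]=5, dp[6]=6, dp[7]=7
Minimum coins for 7 = 7


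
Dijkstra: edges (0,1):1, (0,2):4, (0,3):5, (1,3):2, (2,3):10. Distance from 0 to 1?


Dijkstra from 0:
Distances: {0: 0, 1: 1, 2: 4, 3: 3}
Shortest distance to 1 = 1, path = [0, 1]


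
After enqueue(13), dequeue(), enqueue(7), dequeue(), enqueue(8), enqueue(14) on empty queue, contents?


enqueue(13) -> [13]
dequeue() returns 13 -> []
enqueue(7) -> [7]
dequeue() returns 7 -> []
enqueue(8) -> [8]
enqueue(14) -> [8, 14]
Final queue (front to back): [8, 14]


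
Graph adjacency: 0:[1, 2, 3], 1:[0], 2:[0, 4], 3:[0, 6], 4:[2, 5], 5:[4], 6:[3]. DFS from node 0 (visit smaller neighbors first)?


DFS stack-based: start with [0]
Visit order: [0, 1, 2, 4, 5, 3, 6]


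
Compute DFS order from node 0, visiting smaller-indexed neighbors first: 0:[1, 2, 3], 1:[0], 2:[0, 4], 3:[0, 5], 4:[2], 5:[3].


DFS stack-based: start with [0]
Visit order: [0, 1, 2, 4, 3, 5]


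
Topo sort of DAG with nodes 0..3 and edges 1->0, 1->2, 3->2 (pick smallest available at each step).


Kahn's algorithm, process smallest node first
Order: [1, 0, 3, 2]


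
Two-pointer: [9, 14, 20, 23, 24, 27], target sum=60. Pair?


Two pointers: lo=0, hi=5
No pair sums to 60


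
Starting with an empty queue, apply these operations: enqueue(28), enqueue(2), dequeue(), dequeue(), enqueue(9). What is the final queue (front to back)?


enqueue(28) -> [28]
enqueue(2) -> [28, 2]
dequeue() returns 28 -> [2]
dequeue() returns 2 -> []
enqueue(9) -> [9]
Final queue (front to back): [9]


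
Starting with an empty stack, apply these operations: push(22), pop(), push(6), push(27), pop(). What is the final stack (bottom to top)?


push(22) -> [22]
pop() returns 22 -> []
push(6) -> [6]
push(27) -> [6, 27]
pop() returns 27 -> [6]
Final stack (bottom to top): [6]


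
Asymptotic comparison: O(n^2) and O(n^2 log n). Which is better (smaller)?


quadratic grows slower than n^2 log n
O(n^2) is asymptotically smaller; O(n^2 log n) grows faster


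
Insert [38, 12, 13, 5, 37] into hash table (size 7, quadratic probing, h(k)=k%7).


Insertions: 38->slot 3; 12->slot 5; 13->slot 6; 5->slot 2; 37->slot 4
Table: [None, None, 5, 38, 37, 12, 13]


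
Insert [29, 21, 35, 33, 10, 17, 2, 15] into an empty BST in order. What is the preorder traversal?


Root = 29; build tree by BST insertion.
Preorder traversal: [29, 21, 10, 2, 17, 15, 35, 33]


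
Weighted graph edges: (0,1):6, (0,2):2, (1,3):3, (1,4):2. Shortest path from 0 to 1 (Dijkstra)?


Dijkstra from 0:
Distances: {0: 0, 1: 6, 2: 2, 3: 9, 4: 8}
Shortest distance to 1 = 6, path = [0, 1]


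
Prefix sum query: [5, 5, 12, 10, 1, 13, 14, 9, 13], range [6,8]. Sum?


Prefix sums: [0, 5, 10, 22, 32, 33, 46, 60, 69, 82]
Sum[6..8] = prefix[9] - prefix[6] = 82 - 46 = 36


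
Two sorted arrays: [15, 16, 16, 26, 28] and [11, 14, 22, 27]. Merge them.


Compare heads, take smaller each step.
Merged: [11, 14, 15, 16, 16, 22, 26, 27, 28]


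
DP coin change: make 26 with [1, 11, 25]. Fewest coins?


dp[0]=0; dp[i]=1+min(dp[i-c] for c in coins)
...dp[21]=11, dp[22]=2, dp[23]=3, dp[24]=4, dp[25]=1, dp[26]=2
Minimum coins for 26 = 2


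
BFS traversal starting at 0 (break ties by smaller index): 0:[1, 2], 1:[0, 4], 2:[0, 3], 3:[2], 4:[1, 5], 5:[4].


BFS queue: start with [0]
Visit order: [0, 1, 2, 4, 3, 5]


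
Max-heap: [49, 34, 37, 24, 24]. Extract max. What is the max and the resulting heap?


Max = 49
Replace root with last, heapify down
Resulting heap: [37, 34, 24, 24]


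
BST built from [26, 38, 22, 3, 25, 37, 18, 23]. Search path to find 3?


BST root = 26
Search for 3: compare at each node
Path: [26, 22, 3]


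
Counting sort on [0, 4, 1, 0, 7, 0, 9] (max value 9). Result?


Count array: [3, 1, 0, 0, 1, 0, 0, 1, 0, 1]
Reconstruct: [0, 0, 0, 1, 4, 7, 9]


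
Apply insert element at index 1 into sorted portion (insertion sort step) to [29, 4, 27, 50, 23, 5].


After one pass: [4, 29, 27, 50, 23, 5]


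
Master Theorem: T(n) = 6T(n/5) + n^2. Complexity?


a=6, b=5, c=2. log_5(6)=1.113 < c=2. Case 3: O(n^c) = O(n^2)
Complexity: O(n^2)


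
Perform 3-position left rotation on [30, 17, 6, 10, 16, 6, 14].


Left rotate by 3: [10, 16, 6, 14, 30, 17, 6]


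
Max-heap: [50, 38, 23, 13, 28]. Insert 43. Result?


Append 43: [50, 38, 23, 13, 28, 43]
Bubble up: swap idx 5(43) with idx 2(23)
Result: [50, 38, 43, 13, 28, 23]


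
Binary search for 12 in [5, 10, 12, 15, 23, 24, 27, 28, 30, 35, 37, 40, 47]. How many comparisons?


Search for 12:
[0,12] mid=6 arr[6]=27
[0,5] mid=2 arr[2]=12
Total: 2 comparisons


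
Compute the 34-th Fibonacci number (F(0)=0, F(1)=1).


F(n)=F(n-1)+F(n-2)
...F(32)=2178309, F(33)=3524578, F(34)=5702887


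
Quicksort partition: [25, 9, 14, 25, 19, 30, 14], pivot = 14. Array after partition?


Elements <= 14 go left of pivot.
Result: [9, 14, 14, 25, 19, 30, 25], pivot at index 2


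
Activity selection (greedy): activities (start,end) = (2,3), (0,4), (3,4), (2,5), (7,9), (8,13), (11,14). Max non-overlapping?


Greedy: pick earliest-ending, then skip overlaps.
Selected (4 activities): [(2, 3), (3, 4), (7, 9), (11, 14)]


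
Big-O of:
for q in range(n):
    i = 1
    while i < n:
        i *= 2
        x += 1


Per nesting level: O(n) * O(log n) = O(n log n)
Complexity: O(n log n)


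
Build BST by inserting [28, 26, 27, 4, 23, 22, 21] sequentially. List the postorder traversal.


Root = 28; build tree by BST insertion.
Postorder traversal: [21, 22, 23, 4, 27, 26, 28]


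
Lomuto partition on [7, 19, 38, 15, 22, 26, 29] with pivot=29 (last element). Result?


Elements <= 29 go left of pivot.
Result: [7, 19, 15, 22, 26, 29, 38], pivot at index 5


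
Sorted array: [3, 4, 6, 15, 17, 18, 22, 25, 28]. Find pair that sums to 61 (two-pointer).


Two pointers: lo=0, hi=8
No pair sums to 61


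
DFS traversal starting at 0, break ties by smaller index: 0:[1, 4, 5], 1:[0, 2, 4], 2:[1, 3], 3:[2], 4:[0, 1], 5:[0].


DFS stack-based: start with [0]
Visit order: [0, 1, 2, 3, 4, 5]


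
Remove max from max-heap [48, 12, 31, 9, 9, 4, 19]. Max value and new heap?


Max = 48
Replace root with last, heapify down
Resulting heap: [31, 12, 19, 9, 9, 4]


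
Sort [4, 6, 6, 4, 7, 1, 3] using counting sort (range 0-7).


Count array: [0, 1, 0, 1, 2, 0, 2, 1]
Reconstruct: [1, 3, 4, 4, 6, 6, 7]


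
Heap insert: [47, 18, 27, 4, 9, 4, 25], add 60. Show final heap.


Append 60: [47, 18, 27, 4, 9, 4, 25, 60]
Bubble up: swap idx 7(60) with idx 3(4); swap idx 3(60) with idx 1(18); swap idx 1(60) with idx 0(47)
Result: [60, 47, 27, 18, 9, 4, 25, 4]


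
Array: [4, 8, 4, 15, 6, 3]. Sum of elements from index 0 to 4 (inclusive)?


Prefix sums: [0, 4, 12, 16, 31, 37, 40]
Sum[0..4] = prefix[5] - prefix[0] = 37 - 0 = 37


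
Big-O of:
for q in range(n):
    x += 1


Per nesting level: O(n) = O(n)
Complexity: O(n)


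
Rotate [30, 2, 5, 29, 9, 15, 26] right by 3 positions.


Right rotate by 3: [9, 15, 26, 30, 2, 5, 29]


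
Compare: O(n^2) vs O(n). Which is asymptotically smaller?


linear grows slower than quadratic
O(n) is asymptotically smaller; O(n^2) grows faster


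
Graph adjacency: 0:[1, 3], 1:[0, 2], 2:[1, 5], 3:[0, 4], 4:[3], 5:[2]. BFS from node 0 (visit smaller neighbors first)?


BFS queue: start with [0]
Visit order: [0, 1, 3, 2, 4, 5]


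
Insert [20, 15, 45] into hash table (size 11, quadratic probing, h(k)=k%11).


Insertions: 20->slot 9; 15->slot 4; 45->slot 1
Table: [None, 45, None, None, 15, None, None, None, None, 20, None]


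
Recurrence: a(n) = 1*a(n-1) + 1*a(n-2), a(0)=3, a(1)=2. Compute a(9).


Build bottom-up:
...a(7)=50, a(8)=81, a(9)=1*81+1*50=131


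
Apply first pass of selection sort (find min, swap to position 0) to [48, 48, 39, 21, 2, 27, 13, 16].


After one pass: [2, 48, 39, 21, 48, 27, 13, 16]


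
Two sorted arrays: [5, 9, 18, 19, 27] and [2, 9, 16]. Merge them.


Compare heads, take smaller each step.
Merged: [2, 5, 9, 9, 16, 18, 19, 27]


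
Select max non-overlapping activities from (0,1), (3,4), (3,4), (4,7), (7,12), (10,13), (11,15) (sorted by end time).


Greedy: pick earliest-ending, then skip overlaps.
Selected (4 activities): [(0, 1), (3, 4), (4, 7), (7, 12)]


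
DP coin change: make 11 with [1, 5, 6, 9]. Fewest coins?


dp[0]=0; dp[i]=1+min(dp[i-c] for c in coins)
...dp[6]=1, dp[7]=2, dp[8]=3, dp[9]=1, dp[10]=2, dp[11]=2
Minimum coins for 11 = 2


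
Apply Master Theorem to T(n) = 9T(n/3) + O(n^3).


a=9, b=3, c=3. log_3(9)=2 < c=3. Case 3: O(n^c) = O(n^3)
Complexity: O(n^3)


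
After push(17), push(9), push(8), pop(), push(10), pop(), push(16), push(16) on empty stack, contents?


push(17) -> [17]
push(9) -> [17, 9]
push(8) -> [17, 9, 8]
pop() returns 8 -> [17, 9]
push(10) -> [17, 9, 10]
pop() returns 10 -> [17, 9]
push(16) -> [17, 9, 16]
push(16) -> [17, 9, 16, 16]
Final stack (bottom to top): [17, 9, 16, 16]


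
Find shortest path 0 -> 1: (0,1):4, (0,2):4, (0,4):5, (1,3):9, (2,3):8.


Dijkstra from 0:
Distances: {0: 0, 1: 4, 2: 4, 3: 12, 4: 5}
Shortest distance to 1 = 4, path = [0, 1]


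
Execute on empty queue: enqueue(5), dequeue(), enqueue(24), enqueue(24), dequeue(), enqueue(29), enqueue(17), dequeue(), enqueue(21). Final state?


enqueue(5) -> [5]
dequeue() returns 5 -> []
enqueue(24) -> [24]
enqueue(24) -> [24, 24]
dequeue() returns 24 -> [24]
enqueue(29) -> [24, 29]
enqueue(17) -> [24, 29, 17]
dequeue() returns 24 -> [29, 17]
enqueue(21) -> [29, 17, 21]
Final queue (front to back): [29, 17, 21]
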